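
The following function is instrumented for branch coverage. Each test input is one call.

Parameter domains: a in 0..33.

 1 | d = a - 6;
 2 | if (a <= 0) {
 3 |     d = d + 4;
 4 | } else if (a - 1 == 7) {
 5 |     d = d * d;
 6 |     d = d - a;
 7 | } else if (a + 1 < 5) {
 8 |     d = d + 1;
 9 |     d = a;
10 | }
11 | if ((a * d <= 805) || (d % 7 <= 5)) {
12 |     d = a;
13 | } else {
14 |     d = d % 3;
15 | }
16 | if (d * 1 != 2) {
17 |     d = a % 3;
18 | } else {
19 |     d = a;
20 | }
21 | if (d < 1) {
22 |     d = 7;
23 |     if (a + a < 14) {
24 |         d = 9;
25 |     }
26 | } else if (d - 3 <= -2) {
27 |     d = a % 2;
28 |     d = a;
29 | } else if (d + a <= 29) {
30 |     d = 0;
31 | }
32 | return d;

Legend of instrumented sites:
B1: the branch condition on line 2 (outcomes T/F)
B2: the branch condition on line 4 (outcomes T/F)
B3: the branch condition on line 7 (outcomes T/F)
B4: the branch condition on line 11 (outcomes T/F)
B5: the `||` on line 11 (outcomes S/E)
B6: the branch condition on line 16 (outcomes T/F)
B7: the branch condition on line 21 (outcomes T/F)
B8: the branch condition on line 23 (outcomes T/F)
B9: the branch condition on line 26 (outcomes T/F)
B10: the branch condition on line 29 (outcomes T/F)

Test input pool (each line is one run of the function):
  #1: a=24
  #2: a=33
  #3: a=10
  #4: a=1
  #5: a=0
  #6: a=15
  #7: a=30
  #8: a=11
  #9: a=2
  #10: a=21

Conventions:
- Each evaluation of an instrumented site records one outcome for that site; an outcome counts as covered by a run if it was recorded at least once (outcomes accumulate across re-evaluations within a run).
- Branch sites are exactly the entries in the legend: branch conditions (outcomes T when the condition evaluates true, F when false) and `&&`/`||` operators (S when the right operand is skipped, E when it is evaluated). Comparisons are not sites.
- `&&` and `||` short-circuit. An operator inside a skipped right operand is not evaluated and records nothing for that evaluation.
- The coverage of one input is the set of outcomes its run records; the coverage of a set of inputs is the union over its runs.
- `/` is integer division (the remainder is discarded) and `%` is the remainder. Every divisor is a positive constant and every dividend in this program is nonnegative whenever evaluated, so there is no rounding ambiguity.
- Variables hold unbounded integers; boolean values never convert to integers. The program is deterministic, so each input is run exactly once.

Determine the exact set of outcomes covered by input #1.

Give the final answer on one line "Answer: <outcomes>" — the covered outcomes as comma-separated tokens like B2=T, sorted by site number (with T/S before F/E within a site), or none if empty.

Running input #1 (a=24), event by event:
  B1->F, B2->F, B3->F, B5->S, B4->T, B6->T, B7->T, B8->F
deduplicating events, the covered set is: B1=F, B2=F, B3=F, B4=T, B5=S, B6=T, B7=T, B8=F

Answer: B1=F, B2=F, B3=F, B4=T, B5=S, B6=T, B7=T, B8=F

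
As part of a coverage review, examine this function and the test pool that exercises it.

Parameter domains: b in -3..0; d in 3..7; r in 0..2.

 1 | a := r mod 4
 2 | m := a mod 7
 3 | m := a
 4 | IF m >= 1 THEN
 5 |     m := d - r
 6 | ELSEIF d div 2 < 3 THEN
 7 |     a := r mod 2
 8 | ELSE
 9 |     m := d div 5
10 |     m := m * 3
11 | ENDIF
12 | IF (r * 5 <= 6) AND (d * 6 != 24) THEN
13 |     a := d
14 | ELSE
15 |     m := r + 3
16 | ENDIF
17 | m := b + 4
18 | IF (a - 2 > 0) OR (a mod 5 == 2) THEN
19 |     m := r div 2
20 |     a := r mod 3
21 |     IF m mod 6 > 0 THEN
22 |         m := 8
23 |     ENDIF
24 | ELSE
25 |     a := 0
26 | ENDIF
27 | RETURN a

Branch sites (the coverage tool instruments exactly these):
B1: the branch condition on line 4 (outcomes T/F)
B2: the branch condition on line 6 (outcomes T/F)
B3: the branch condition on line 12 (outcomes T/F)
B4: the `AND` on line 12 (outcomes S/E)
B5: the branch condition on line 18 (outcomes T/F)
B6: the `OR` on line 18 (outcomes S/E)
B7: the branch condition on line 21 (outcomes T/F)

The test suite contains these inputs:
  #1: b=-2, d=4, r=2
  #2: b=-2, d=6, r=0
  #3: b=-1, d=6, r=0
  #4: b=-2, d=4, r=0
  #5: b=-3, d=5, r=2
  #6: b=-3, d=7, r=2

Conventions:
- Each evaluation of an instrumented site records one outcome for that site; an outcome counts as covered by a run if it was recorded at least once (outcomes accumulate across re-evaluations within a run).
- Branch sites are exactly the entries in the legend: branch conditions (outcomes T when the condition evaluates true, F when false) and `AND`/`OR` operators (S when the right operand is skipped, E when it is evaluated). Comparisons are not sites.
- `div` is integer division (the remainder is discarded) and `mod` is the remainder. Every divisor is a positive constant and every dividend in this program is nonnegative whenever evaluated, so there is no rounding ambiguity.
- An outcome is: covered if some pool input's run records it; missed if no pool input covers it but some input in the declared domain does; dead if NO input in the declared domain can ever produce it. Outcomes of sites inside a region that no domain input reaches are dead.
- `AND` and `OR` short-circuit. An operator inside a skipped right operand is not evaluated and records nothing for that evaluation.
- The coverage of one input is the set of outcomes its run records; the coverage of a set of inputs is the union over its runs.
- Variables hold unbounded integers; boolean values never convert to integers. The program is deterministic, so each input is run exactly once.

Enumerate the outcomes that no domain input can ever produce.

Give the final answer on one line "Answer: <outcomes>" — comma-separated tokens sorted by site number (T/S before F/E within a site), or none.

sweeping the full domain (60 inputs) for each outcome:
  reachable outcomes have witnesses, e.g. B1=T (e.g. b=-3, d=3, r=1), B1=F (e.g. b=-3, d=3, r=0), B2=T (e.g. b=-3, d=3, r=0), B2=F (e.g. b=-3, d=6, r=0)

Answer: none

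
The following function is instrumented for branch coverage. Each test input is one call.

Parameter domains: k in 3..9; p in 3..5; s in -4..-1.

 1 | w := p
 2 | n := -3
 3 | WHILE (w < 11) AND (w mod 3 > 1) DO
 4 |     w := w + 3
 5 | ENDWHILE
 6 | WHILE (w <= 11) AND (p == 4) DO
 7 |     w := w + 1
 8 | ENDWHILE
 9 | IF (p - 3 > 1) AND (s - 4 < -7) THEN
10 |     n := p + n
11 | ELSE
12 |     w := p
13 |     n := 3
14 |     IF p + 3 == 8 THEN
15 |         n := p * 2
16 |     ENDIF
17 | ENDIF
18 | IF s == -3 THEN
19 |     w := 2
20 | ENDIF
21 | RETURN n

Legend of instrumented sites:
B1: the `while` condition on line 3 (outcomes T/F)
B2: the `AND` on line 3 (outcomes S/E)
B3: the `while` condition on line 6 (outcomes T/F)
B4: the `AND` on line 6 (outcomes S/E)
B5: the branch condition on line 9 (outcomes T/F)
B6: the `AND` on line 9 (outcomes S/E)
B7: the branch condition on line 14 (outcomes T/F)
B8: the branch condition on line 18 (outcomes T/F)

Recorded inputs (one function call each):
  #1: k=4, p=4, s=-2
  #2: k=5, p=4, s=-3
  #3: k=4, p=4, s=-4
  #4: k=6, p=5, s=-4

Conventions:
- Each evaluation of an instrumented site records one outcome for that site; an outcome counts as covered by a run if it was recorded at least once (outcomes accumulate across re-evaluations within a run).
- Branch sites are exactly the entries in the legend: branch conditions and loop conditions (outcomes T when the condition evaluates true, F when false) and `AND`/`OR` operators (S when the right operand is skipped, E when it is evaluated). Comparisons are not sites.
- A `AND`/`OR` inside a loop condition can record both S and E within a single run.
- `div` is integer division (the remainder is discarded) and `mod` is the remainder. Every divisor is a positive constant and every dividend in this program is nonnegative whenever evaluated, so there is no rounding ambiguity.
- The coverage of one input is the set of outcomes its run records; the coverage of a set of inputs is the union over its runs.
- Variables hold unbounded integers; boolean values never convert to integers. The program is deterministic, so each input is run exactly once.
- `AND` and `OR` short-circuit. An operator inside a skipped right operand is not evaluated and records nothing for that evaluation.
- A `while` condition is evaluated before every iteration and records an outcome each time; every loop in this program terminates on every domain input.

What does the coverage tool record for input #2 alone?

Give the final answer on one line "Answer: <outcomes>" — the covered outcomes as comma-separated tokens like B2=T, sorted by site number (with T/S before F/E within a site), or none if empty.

Running input #2 (k=5, p=4, s=-3), event by event:
  B2->E, B1->F, B4->E, B3->T, B4->E, B3->T, B4->E, B3->T, B4->E, B3->T
  B4->E, B3->T, B4->E, B3->T, B4->E, B3->T, B4->E, B3->T, B4->S, B3->F
  B6->S, B5->F, B7->F, B8->T
distinct outcomes covered: B1=F, B2=E, B3=T, B3=F, B4=S, B4=E, B5=F, B6=S, B7=F, B8=T

Answer: B1=F, B2=E, B3=T, B3=F, B4=S, B4=E, B5=F, B6=S, B7=F, B8=T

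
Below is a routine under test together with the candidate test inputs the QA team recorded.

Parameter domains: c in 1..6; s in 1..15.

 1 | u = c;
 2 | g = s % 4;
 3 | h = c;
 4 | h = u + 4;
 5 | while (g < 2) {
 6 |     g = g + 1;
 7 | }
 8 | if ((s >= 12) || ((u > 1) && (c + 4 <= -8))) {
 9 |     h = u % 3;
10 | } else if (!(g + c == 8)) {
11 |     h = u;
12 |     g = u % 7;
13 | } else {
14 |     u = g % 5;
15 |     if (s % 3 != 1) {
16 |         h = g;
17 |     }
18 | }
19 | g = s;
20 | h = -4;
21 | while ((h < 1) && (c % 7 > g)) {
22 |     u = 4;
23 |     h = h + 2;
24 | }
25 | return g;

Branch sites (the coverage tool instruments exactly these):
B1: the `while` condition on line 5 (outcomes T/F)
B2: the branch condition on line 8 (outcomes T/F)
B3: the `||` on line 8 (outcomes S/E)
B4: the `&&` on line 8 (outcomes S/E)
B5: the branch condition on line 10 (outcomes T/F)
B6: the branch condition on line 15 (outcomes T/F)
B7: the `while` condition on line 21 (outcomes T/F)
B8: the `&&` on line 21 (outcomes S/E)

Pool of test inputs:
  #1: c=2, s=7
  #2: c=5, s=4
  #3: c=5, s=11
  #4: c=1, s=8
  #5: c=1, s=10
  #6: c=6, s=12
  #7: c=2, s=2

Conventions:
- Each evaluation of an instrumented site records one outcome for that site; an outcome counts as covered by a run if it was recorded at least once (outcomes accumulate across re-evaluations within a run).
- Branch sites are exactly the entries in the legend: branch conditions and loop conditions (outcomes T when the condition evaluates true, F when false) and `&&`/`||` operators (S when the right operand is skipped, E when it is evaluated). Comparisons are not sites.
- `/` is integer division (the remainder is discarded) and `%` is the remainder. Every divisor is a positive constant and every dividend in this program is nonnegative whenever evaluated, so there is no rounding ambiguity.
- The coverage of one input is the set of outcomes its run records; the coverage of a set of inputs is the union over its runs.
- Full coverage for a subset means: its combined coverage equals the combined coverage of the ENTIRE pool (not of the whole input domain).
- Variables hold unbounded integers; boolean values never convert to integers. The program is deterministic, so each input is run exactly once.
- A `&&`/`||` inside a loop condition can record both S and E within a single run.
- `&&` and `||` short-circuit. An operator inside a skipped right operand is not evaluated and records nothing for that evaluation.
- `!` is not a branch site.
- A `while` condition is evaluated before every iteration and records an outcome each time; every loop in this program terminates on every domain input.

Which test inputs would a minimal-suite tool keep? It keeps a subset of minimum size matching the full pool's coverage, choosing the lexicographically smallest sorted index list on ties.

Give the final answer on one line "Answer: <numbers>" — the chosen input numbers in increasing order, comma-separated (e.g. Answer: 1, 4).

run #1 (c=2, s=7) runs B1->F, B3->E, B4->E, B2->F, B5->T, B8->E, B7->F; records B1=F, B2=F, B3=E, B4=E, B5=T, B7=F, B8=E
run #2 (c=5, s=4) runs B1->T, B1->T, B1->F, B3->E, B4->E, B2->F, B5->T, B8->E, B7->T, B8->E, B7->T, B8->E, B7->T, B8->S, ...; records B1=T, B1=F, B2=F, B3=E, B4=E, B5=T, B7=T, B7=F, B8=S, B8=E
run #3 (c=5, s=11) runs B1->F, B3->E, B4->E, B2->F, B5->F, B6->T, B8->E, B7->F; records B1=F, B2=F, B3=E, B4=E, B5=F, B6=T, B7=F, B8=E
run #4 (c=1, s=8) runs B1->T, B1->T, B1->F, B3->E, B4->S, B2->F, B5->T, B8->E, B7->F; records B1=T, B1=F, B2=F, B3=E, B4=S, B5=T, B7=F, B8=E
run #5 (c=1, s=10) runs B1->F, B3->E, B4->S, B2->F, B5->T, B8->E, B7->F; records B1=F, B2=F, B3=E, B4=S, B5=T, B7=F, B8=E
run #6 (c=6, s=12) runs B1->T, B1->T, B1->F, B3->S, B2->T, B8->E, B7->F; records B1=T, B1=F, B2=T, B3=S, B7=F, B8=E
run #7 (c=2, s=2) runs B1->F, B3->E, B4->E, B2->F, B5->T, B8->E, B7->F; records B1=F, B2=F, B3=E, B4=E, B5=T, B7=F, B8=E
union over all inputs: B1=T, B1=F, B2=T, B2=F, B3=S, B3=E, B4=S, B4=E, B5=T, B5=F, B6=T, B7=T, B7=F, B8=S, B8=E (15 outcomes)
every size-1 subset falls short of the 15 outcomes (best: 10/15)
every size-2 subset falls short of the 15 outcomes (best: 12/15)
every size-3 subset falls short of the 15 outcomes (best: 14/15)
size 4: inputs {2, 3, 4, 6} cover all 15 outcomes, and no lexicographically smaller subset of this size does

Answer: 2, 3, 4, 6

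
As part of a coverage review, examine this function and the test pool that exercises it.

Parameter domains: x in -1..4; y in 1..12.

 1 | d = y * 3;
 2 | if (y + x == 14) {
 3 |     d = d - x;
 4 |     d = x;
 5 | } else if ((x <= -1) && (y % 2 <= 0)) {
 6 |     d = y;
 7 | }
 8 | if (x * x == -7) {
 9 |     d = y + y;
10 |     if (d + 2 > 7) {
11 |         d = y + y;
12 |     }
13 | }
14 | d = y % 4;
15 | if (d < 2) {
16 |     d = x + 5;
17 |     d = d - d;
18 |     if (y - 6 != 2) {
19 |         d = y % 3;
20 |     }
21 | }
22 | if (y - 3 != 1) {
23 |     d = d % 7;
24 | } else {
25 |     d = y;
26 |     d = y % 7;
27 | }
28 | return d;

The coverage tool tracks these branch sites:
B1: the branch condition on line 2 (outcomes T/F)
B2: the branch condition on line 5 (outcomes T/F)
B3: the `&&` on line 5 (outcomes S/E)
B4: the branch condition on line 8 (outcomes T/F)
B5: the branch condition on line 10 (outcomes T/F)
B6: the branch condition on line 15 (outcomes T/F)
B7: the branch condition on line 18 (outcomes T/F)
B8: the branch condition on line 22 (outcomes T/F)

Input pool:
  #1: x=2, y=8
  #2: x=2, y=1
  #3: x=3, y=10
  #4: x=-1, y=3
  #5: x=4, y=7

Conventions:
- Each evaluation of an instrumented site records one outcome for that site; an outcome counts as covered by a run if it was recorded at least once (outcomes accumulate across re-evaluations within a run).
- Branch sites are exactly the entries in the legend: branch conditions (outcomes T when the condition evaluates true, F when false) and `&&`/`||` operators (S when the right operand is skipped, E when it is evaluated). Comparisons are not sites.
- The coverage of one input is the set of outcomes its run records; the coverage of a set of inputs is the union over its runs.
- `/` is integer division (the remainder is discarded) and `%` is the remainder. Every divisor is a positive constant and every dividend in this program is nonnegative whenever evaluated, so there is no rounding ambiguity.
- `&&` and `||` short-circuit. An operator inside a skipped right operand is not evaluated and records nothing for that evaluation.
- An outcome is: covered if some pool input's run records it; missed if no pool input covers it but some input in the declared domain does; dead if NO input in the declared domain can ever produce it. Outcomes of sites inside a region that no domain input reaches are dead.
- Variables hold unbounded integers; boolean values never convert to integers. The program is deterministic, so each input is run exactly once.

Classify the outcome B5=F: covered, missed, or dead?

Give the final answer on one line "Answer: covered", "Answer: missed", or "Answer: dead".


no pool input records B5=F
checking all 72 inputs in the declared domain: B5=F is never recorded -> dead
Answer: dead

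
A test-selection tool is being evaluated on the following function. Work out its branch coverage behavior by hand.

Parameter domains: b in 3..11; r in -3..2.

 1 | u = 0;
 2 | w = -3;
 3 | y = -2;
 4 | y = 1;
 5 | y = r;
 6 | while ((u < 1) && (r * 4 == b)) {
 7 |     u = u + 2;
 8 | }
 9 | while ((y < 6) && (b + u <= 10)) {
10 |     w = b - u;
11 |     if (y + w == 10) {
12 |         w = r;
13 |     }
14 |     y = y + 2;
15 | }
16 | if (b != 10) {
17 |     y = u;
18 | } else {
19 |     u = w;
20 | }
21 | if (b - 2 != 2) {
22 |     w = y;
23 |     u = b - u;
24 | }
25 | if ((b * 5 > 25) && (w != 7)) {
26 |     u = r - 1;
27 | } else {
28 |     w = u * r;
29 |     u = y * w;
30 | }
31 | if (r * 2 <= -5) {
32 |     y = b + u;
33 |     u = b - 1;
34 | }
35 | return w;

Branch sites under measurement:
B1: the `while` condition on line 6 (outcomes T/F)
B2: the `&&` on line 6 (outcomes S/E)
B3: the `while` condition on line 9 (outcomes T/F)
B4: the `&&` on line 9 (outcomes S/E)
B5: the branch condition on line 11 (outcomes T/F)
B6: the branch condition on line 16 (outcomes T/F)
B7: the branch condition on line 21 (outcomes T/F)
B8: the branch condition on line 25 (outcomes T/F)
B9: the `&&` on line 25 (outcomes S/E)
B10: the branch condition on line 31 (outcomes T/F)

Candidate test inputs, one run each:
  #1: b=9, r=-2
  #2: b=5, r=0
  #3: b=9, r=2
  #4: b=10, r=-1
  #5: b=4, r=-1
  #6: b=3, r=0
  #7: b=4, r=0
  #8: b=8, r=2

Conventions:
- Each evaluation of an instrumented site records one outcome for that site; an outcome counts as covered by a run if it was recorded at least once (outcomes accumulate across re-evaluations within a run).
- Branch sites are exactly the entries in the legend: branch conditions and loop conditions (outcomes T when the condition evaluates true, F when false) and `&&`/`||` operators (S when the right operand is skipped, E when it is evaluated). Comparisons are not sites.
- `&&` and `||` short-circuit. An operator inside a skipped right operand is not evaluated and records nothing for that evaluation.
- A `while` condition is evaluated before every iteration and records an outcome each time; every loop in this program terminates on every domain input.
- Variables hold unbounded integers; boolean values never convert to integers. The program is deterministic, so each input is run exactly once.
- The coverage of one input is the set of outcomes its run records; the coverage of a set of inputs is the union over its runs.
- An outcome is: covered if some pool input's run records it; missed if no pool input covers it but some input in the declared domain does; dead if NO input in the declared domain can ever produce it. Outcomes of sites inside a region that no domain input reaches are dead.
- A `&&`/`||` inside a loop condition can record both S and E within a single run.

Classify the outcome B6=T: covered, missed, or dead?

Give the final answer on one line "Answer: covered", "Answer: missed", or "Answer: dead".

B6=T is recorded by pool input(s) 1, 2, 3, 5, 6, 7, 8 -> covered

Answer: covered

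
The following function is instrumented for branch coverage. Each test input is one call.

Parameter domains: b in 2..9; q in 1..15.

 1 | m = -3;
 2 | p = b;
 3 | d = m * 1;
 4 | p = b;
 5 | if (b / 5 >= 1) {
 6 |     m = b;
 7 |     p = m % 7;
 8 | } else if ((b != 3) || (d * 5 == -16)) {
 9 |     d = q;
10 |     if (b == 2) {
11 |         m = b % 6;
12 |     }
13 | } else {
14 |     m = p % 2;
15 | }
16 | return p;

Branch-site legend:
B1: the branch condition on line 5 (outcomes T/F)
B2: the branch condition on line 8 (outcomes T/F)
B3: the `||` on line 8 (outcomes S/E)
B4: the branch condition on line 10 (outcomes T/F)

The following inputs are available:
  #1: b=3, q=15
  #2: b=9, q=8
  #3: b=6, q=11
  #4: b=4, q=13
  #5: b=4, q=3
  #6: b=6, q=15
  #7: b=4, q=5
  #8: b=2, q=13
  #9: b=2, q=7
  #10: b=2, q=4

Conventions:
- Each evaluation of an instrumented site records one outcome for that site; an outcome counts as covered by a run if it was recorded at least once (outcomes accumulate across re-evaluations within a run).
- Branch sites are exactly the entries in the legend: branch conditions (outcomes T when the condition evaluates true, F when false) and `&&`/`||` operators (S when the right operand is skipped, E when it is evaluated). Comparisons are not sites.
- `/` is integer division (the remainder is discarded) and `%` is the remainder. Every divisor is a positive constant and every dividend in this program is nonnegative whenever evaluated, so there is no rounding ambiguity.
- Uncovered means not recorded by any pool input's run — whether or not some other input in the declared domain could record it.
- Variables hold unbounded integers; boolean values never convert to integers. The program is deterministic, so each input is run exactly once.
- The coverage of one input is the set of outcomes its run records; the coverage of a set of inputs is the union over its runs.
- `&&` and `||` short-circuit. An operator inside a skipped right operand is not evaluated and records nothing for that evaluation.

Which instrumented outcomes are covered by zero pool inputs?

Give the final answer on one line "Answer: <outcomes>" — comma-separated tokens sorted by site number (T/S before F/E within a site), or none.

test 1 (b=3, q=15) hits B1=F, B2=F, B3=E
test 2 (b=9, q=8) hits B1=T
test 3 (b=6, q=11) hits B1=T
test 4 (b=4, q=13) hits B1=F, B2=T, B3=S, B4=F
test 5 (b=4, q=3) hits B1=F, B2=T, B3=S, B4=F
test 6 (b=6, q=15) hits B1=T
test 7 (b=4, q=5) hits B1=F, B2=T, B3=S, B4=F
test 8 (b=2, q=13) hits B1=F, B2=T, B3=S, B4=T
test 9 (b=2, q=7) hits B1=F, B2=T, B3=S, B4=T
test 10 (b=2, q=4) hits B1=F, B2=T, B3=S, B4=T
union over the pool: B1=T, B1=F, B2=T, B2=F, B3=S, B3=E, B4=T, B4=F
uncovered (0 of 8): none

Answer: none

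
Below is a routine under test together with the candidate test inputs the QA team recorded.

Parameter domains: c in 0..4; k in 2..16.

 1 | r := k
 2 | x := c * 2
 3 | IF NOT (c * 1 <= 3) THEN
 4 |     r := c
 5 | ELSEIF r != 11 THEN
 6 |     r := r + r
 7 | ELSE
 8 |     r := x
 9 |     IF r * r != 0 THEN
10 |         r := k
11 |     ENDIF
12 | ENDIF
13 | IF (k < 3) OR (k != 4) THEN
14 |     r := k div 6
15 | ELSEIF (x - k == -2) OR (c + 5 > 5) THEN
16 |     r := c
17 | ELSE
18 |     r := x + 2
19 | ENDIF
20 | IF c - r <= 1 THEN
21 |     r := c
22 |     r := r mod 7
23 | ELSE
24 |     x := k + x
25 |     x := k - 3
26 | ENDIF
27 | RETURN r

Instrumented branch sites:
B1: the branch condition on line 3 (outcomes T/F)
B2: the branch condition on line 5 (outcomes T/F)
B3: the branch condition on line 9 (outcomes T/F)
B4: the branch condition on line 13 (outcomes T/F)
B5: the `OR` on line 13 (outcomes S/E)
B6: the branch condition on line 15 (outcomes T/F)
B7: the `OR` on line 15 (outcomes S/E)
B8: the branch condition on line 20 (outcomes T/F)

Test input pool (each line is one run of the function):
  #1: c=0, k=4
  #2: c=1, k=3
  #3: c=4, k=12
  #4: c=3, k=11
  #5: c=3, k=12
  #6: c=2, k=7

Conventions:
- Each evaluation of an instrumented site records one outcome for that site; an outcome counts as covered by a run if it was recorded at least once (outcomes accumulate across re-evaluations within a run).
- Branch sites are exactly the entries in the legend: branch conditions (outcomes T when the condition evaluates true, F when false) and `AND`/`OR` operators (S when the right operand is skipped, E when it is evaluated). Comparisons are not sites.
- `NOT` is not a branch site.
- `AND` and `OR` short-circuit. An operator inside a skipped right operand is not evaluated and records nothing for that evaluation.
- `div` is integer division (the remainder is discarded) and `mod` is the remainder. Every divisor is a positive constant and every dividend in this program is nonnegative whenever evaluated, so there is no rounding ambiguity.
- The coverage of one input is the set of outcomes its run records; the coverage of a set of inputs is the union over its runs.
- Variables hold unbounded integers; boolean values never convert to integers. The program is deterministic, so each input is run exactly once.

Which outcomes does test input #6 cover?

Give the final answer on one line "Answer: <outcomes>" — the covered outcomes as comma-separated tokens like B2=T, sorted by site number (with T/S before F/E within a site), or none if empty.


Running input #6 (c=2, k=7), event by event:
  B1->F, B2->T, B5->E, B4->T, B8->T
collecting distinct outcomes: B1=F, B2=T, B4=T, B5=E, B8=T
Answer: B1=F, B2=T, B4=T, B5=E, B8=T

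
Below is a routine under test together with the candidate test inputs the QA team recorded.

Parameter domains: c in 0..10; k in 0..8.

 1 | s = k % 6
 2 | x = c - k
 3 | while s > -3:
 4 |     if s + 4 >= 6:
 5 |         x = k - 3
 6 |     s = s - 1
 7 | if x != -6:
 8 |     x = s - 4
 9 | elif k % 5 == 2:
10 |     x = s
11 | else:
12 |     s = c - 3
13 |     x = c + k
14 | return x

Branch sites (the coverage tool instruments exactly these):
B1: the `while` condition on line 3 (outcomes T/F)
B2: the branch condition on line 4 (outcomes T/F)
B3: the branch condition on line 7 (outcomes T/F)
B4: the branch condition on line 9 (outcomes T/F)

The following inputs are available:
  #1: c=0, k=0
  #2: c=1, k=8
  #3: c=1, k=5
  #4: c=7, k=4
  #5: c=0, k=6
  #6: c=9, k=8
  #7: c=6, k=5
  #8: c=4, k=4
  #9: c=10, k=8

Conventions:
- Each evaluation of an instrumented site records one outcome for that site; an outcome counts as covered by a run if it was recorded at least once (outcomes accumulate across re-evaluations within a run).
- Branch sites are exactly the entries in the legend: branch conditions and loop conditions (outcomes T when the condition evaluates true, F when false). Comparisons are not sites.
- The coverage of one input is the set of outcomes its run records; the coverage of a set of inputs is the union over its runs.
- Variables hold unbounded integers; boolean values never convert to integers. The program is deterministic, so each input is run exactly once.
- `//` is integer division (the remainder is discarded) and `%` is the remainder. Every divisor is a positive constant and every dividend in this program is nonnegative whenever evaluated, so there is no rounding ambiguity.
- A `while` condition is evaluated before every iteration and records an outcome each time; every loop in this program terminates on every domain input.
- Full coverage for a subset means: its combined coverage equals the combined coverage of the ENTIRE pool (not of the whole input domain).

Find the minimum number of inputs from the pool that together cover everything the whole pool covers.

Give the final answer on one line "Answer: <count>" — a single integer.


test 1 (c=0, k=0) fires B1->T, B2->F, B1->T, B2->F, B1->T, B2->F, B1->F, B3->T; hits B1=T, B1=F, B2=F, B3=T
test 2 (c=1, k=8) fires B1->T, B2->T, B1->T, B2->F, B1->T, B2->F, B1->T, B2->F, B1->T, B2->F, B1->F, B3->T; hits B1=T, B1=F, B2=T, B2=F, B3=T
test 3 (c=1, k=5) fires B1->T, B2->T, B1->T, B2->T, B1->T, B2->T, B1->T, B2->T, B1->T, B2->F, B1->T, B2->F, B1->T, B2->F, ...; hits B1=T, B1=F, B2=T, B2=F, B3=T
test 4 (c=7, k=4) fires B1->T, B2->T, B1->T, B2->T, B1->T, B2->T, B1->T, B2->F, B1->T, B2->F, B1->T, B2->F, B1->T, B2->F, ...; hits B1=T, B1=F, B2=T, B2=F, B3=T
test 5 (c=0, k=6) fires B1->T, B2->F, B1->T, B2->F, B1->T, B2->F, B1->F, B3->F, B4->F; hits B1=T, B1=F, B2=F, B3=F, B4=F
test 6 (c=9, k=8) fires B1->T, B2->T, B1->T, B2->F, B1->T, B2->F, B1->T, B2->F, B1->T, B2->F, B1->F, B3->T; hits B1=T, B1=F, B2=T, B2=F, B3=T
test 7 (c=6, k=5) fires B1->T, B2->T, B1->T, B2->T, B1->T, B2->T, B1->T, B2->T, B1->T, B2->F, B1->T, B2->F, B1->T, B2->F, ...; hits B1=T, B1=F, B2=T, B2=F, B3=T
test 8 (c=4, k=4) fires B1->T, B2->T, B1->T, B2->T, B1->T, B2->T, B1->T, B2->F, B1->T, B2->F, B1->T, B2->F, B1->T, B2->F, ...; hits B1=T, B1=F, B2=T, B2=F, B3=T
test 9 (c=10, k=8) fires B1->T, B2->T, B1->T, B2->F, B1->T, B2->F, B1->T, B2->F, B1->T, B2->F, B1->F, B3->T; hits B1=T, B1=F, B2=T, B2=F, B3=T
together the pool reaches 7 outcomes: B1=T, B1=F, B2=T, B2=F, B3=T, B3=F, B4=F
every size-1 subset falls short of the 7 outcomes (best: 5/7)
size 2: inputs {2, 5} cover all 7 outcomes, and no lexicographically smaller subset of this size does
Answer: 2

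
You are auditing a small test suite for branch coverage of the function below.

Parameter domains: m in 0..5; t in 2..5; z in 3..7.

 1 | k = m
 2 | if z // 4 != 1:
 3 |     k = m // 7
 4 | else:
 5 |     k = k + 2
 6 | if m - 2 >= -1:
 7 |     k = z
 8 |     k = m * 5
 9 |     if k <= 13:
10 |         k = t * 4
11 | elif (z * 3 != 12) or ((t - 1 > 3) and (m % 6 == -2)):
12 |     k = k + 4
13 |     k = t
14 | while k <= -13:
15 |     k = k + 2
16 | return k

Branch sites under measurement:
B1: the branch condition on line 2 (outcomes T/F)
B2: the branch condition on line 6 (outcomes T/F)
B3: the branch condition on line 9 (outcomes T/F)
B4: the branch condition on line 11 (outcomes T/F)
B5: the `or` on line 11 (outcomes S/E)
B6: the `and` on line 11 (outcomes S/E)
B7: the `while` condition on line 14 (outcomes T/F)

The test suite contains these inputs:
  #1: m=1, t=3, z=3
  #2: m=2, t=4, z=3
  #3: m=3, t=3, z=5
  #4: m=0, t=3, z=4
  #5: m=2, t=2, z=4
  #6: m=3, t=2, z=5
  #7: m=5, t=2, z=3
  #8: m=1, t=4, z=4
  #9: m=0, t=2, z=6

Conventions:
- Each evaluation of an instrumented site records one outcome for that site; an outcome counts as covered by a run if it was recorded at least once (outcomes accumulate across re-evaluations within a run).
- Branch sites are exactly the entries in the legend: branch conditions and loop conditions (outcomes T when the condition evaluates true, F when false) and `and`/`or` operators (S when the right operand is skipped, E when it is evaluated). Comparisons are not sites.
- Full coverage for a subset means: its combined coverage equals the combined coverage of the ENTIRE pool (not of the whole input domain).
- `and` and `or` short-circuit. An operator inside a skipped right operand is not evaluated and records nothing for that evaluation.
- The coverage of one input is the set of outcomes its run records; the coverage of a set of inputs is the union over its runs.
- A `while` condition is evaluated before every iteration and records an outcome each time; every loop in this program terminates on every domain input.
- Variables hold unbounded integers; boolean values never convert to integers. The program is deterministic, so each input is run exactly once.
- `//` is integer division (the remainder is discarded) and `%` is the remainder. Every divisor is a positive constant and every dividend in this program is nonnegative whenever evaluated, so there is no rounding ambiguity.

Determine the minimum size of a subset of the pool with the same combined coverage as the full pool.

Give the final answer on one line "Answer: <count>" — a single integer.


input #1 (m=1, t=3, z=3): events B1->T, B2->T, B3->T, B7->F; covers B1=T, B2=T, B3=T, B7=F
input #2 (m=2, t=4, z=3): events B1->T, B2->T, B3->T, B7->F; covers B1=T, B2=T, B3=T, B7=F
input #3 (m=3, t=3, z=5): events B1->F, B2->T, B3->F, B7->F; covers B1=F, B2=T, B3=F, B7=F
input #4 (m=0, t=3, z=4): events B1->F, B2->F, B5->E, B6->S, B4->F, B7->F; covers B1=F, B2=F, B4=F, B5=E, B6=S, B7=F
input #5 (m=2, t=2, z=4): events B1->F, B2->T, B3->T, B7->F; covers B1=F, B2=T, B3=T, B7=F
input #6 (m=3, t=2, z=5): events B1->F, B2->T, B3->F, B7->F; covers B1=F, B2=T, B3=F, B7=F
input #7 (m=5, t=2, z=3): events B1->T, B2->T, B3->F, B7->F; covers B1=T, B2=T, B3=F, B7=F
input #8 (m=1, t=4, z=4): events B1->F, B2->T, B3->T, B7->F; covers B1=F, B2=T, B3=T, B7=F
input #9 (m=0, t=2, z=6): events B1->F, B2->F, B5->S, B4->T, B7->F; covers B1=F, B2=F, B4=T, B5=S, B7=F
union over all inputs: B1=T, B1=F, B2=T, B2=F, B3=T, B3=F, B4=T, B4=F, B5=S, B5=E, B6=S, B7=F (12 outcomes)
checked all size-1 subsets: none covers 12 outcomes (max 6/12)
checked all size-2 subsets: none covers 12 outcomes (max 9/12)
checked all size-3 subsets: none covers 12 outcomes (max 11/12)
the canonical winner is {1, 3, 4, 9}: size 4, full 12-outcome coverage, earliest index list among size-4 covers
Answer: 4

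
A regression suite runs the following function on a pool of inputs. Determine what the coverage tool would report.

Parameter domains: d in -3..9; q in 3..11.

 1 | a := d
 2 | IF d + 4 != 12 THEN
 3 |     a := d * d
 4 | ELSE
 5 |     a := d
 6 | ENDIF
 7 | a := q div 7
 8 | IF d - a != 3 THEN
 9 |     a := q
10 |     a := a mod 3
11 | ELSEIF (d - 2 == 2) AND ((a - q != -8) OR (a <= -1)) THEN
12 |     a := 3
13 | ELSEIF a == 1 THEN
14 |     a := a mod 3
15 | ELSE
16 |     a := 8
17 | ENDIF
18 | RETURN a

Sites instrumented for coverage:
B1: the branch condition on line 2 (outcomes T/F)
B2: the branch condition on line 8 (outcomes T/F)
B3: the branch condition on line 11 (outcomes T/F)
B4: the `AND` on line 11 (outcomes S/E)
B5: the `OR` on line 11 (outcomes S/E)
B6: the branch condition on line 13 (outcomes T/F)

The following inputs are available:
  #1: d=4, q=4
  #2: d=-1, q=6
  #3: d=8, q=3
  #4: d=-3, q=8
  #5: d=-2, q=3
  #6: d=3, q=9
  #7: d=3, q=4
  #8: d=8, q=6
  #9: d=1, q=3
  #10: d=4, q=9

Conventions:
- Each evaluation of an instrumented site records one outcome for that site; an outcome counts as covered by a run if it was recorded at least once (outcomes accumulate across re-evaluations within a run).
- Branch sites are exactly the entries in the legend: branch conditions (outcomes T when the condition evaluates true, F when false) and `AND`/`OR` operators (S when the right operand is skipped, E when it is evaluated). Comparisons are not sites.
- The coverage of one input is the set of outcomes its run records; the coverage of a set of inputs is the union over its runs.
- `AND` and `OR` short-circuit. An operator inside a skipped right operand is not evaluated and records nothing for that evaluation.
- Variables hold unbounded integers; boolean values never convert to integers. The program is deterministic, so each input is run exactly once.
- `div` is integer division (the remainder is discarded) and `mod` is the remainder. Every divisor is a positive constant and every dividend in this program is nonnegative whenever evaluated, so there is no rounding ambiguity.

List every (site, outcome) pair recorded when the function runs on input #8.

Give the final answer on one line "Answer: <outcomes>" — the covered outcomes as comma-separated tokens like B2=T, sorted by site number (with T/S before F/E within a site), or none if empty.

Running input #8 (d=8, q=6), event by event:
  B1->F, B2->T
collecting distinct outcomes: B1=F, B2=T

Answer: B1=F, B2=T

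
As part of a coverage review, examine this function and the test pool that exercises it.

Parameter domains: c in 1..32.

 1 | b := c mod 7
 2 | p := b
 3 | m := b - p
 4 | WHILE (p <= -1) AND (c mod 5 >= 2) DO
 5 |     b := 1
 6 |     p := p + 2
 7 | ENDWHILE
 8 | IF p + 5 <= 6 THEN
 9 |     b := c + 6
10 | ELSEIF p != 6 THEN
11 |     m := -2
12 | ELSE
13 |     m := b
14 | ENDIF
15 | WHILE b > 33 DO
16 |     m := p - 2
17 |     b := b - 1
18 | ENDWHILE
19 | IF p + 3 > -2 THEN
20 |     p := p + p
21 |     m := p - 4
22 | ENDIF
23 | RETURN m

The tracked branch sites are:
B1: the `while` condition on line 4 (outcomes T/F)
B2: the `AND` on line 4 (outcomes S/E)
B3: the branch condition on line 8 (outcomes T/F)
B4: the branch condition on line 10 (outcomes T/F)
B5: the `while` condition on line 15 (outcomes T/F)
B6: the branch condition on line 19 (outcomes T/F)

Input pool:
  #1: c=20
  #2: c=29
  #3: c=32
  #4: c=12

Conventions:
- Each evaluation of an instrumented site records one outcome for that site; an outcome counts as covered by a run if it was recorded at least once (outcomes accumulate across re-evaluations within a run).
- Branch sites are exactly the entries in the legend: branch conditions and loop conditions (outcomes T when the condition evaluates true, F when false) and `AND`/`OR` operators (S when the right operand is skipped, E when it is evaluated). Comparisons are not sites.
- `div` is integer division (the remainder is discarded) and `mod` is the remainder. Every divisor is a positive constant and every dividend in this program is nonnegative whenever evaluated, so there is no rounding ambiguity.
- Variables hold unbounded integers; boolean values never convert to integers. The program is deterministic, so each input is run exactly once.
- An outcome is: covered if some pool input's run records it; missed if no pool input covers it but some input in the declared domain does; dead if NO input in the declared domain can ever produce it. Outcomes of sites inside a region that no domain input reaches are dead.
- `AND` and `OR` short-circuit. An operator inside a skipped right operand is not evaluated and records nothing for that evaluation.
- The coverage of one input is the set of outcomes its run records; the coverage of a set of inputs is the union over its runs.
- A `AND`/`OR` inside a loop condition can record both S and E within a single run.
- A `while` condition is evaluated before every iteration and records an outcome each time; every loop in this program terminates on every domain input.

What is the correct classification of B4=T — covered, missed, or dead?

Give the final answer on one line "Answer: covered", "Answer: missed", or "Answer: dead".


B4=T is recorded by pool input(s) 3, 4 -> covered
Answer: covered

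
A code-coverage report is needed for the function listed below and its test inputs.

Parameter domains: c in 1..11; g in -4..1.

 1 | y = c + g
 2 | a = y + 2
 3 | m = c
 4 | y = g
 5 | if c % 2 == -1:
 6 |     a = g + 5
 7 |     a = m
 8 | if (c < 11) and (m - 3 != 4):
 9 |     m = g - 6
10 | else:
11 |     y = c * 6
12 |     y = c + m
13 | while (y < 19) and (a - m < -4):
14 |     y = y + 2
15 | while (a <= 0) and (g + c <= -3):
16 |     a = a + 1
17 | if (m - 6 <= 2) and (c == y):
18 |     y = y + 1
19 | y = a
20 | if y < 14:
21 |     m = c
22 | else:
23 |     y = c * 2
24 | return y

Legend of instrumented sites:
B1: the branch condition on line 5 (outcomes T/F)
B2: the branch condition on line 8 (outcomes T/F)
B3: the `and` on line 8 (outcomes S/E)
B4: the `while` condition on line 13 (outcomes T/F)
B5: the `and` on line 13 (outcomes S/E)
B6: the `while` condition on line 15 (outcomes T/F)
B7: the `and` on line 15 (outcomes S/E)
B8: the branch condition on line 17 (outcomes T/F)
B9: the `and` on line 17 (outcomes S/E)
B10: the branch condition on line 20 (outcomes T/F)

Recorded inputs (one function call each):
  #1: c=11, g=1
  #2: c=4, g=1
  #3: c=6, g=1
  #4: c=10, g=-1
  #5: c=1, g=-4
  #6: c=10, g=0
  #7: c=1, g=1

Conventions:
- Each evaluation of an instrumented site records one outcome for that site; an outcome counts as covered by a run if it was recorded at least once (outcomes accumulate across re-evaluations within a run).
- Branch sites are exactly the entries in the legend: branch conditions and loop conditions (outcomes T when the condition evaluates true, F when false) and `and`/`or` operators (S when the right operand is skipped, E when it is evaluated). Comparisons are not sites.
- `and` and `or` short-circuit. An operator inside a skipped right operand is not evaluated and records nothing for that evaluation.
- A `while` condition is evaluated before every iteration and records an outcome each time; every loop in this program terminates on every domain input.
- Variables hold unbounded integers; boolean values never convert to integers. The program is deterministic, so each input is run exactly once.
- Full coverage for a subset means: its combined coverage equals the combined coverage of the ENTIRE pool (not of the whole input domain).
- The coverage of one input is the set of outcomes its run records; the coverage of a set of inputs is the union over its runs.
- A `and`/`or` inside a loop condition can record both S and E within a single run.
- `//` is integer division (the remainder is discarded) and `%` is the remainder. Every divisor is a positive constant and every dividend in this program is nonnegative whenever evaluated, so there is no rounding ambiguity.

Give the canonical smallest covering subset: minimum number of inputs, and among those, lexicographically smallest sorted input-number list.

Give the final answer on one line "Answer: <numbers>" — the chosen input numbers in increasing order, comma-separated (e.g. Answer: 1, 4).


test 1 (c=11, g=1) fires B1->F, B3->S, B2->F, B5->S, B4->F, B7->S, B6->F, B9->S, B8->F, B10->F; hits B1=F, B2=F, B3=S, B4=F, B5=S, B6=F, B7=S, B8=F, B9=S, B10=F
test 2 (c=4, g=1) fires B1->F, B3->E, B2->T, B5->E, B4->F, B7->S, B6->F, B9->E, B8->F, B10->T; hits B1=F, B2=T, B3=E, B4=F, B5=E, B6=F, B7=S, B8=F, B9=E, B10=T
test 3 (c=6, g=1) fires B1->F, B3->E, B2->T, B5->E, B4->F, B7->S, B6->F, B9->E, B8->F, B10->T; hits B1=F, B2=T, B3=E, B4=F, B5=E, B6=F, B7=S, B8=F, B9=E, B10=T
test 4 (c=10, g=-1) fires B1->F, B3->E, B2->T, B5->E, B4->F, B7->S, B6->F, B9->E, B8->F, B10->T; hits B1=F, B2=T, B3=E, B4=F, B5=E, B6=F, B7=S, B8=F, B9=E, B10=T
test 5 (c=1, g=-4) fires B1->F, B3->E, B2->T, B5->E, B4->F, B7->E, B6->T, B7->E, B6->T, B7->S, B6->F, B9->E, B8->F, B10->T; hits B1=F, B2=T, B3=E, B4=F, B5=E, B6=T, B6=F, B7=S, B7=E, B8=F, B9=E, B10=T
test 6 (c=10, g=0) fires B1->F, B3->E, B2->T, B5->E, B4->F, B7->S, B6->F, B9->E, B8->F, B10->T; hits B1=F, B2=T, B3=E, B4=F, B5=E, B6=F, B7=S, B8=F, B9=E, B10=T
test 7 (c=1, g=1) fires B1->F, B3->E, B2->T, B5->E, B4->F, B7->S, B6->F, B9->E, B8->T, B10->T; hits B1=F, B2=T, B3=E, B4=F, B5=E, B6=F, B7=S, B8=T, B9=E, B10=T
the full pool covers 18 outcomes: B1=F, B2=T, B2=F, B3=S, B3=E, B4=F, B5=S, B5=E, B6=T, B6=F, B7=S, B7=E, B8=T, B8=F, B9=S, B9=E, B10=T, B10=F
size 1 is not enough: best union over all size-1 subsets is 12/18
size 2 is not enough: best union over all size-2 subsets is 17/18
inputs {1, 5, 7} (size 3) cover everything; no size-3 subset with a lexicographically smaller index list covers all 18
Answer: 1, 5, 7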